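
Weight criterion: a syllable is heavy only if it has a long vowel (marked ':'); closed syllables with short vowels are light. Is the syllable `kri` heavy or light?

light

`kri`: short vowel, open (no coda). Short vowel → light.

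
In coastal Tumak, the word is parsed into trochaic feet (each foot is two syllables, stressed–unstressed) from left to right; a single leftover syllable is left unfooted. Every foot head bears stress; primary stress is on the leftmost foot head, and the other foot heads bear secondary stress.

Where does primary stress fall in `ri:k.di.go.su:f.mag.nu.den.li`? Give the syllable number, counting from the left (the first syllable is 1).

1

Parse left to right into trochaic (ˈσσ) feet: (ˈri:k.di) (ˈgo.su:f) (ˈmag.nu) (ˈden.li).
Foot heads (stressed positions): 1, 3, 5, 7.
End Rule Leftmost: primary stress on the leftmost head = syllable 1.
Primary stress: syllable 1 → ˈri:k.di.go.su:f.mag.nu.den.li.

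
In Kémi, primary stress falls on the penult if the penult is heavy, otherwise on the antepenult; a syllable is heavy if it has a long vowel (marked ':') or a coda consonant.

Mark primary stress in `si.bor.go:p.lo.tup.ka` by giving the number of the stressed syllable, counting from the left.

5

Weights: 4 lo L, 5 tup H, 6 ka L.
The penult (syllable 5, tup) is heavy, so it takes stress.
Primary stress: syllable 5 → si.bor.go:p.lo.ˈtup.ka.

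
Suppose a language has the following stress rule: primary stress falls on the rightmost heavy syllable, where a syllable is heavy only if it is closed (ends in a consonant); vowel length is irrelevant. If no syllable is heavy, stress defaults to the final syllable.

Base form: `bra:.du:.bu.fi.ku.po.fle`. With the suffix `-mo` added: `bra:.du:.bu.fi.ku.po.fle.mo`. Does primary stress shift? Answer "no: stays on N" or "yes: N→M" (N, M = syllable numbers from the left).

yes: 7→8

Base `bra:.du:.bu.fi.ku.po.fle` (7 syllables):
  Weights: 1 bra: L, 2 du: L, 3 bu L, 4 fi L, 5 ku L, 6 po L, 7 fle L.
  No heavy syllable in the domain; default to the final syllable = syllable 7.
  → primary stress on syllable 7.
Suffixed `bra:.du:.bu.fi.ku.po.fle.mo` (8 syllables):
  Weights: 1 bra: L, 2 du: L, 3 bu L, 4 fi L, 5 ku L, 6 po L, 7 fle L, 8 mo L.
  No heavy syllable in the domain; default to the final syllable = syllable 8.
  → primary stress on syllable 8.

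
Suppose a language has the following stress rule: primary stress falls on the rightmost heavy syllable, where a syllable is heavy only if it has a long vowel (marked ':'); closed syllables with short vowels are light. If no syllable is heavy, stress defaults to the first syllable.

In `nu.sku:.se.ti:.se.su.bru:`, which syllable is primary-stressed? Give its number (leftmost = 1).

7

Weights: 1 nu L, 2 sku: H, 3 se L, 4 ti: H, 5 se L, 6 su L, 7 bru: H.
Heavy syllables in the domain: 2, 4, 7. The rightmost is syllable 7 (bru:).
Primary stress: syllable 7 → nu.sku:.se.ti:.se.su.ˈbru:.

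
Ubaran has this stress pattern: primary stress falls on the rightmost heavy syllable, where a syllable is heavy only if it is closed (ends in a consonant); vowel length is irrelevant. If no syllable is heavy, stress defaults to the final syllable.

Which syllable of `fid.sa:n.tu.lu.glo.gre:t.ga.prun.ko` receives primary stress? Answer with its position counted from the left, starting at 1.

Weights: 1 fid H, 2 sa:n H, 3 tu L, 4 lu L, 5 glo L, 6 gre:t H, 7 ga L, 8 prun H, 9 ko L.
Heavy syllables in the domain: 1, 2, 6, 8. The rightmost is syllable 8 (prun).
Primary stress: syllable 8 → fid.sa:n.tu.lu.glo.gre:t.ga.ˈprun.ko.

8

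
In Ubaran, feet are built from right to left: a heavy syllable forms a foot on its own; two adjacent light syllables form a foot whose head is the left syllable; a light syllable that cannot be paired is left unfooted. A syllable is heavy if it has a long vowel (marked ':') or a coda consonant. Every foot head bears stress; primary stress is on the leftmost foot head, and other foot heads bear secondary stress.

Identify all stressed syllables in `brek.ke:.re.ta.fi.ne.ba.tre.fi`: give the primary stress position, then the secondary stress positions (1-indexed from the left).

Weights: 1 brek H, 2 ke: H, 3 re L, 4 ta L, 5 fi L, 6 ne L, 7 ba L, 8 tre L, 9 fi L.
Parse right to left (heavy = foot alone; LL = one foot; stranded L unfooted): (ˈbrek) (ˈke:) re (ˈta.fi) (ˈne.ba) (ˈtre.fi).
Foot heads: 1, 2, 4, 6, 8.
Primary stress on the leftmost head = syllable 1.
Secondary stress on 2, 4, 6, 8: ˈbrek.ˌke:.re.ˌta.fi.ˌne.ba.ˌtre.fi.

primary 1, secondary 2, 4, 6, 8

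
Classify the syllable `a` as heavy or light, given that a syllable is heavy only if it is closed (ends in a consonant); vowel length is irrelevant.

`a`: short vowel, open (no coda). Open (no coda) → light.

light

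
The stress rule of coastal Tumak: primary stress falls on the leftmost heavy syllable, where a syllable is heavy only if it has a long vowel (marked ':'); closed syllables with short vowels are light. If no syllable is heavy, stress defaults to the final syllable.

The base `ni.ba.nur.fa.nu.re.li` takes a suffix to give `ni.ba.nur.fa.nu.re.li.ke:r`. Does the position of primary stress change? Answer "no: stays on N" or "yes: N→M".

Base `ni.ba.nur.fa.nu.re.li` (7 syllables):
  Weights: 1 ni L, 2 ba L, 3 nur L, 4 fa L, 5 nu L, 6 re L, 7 li L.
  No heavy syllable in the domain; default to the final syllable = syllable 7.
  → primary stress on syllable 7.
Suffixed `ni.ba.nur.fa.nu.re.li.ke:r` (8 syllables):
  Weights: 1 ni L, 2 ba L, 3 nur L, 4 fa L, 5 nu L, 6 re L, 7 li L, 8 ke:r H.
  Heavy syllables in the domain: 8. The leftmost is syllable 8 (ke:r).
  → primary stress on syllable 8.

yes: 7→8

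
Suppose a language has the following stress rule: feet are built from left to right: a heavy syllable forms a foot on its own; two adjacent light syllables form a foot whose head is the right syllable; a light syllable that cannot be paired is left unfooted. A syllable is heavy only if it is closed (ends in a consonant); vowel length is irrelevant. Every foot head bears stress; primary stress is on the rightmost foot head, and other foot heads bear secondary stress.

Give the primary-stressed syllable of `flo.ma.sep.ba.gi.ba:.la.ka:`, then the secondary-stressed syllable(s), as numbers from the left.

primary 7, secondary 2, 3, 5

Weights: 1 flo L, 2 ma L, 3 sep H, 4 ba L, 5 gi L, 6 ba: L, 7 la L, 8 ka: L.
Parse left to right (heavy = foot alone; LL = one foot; stranded L unfooted): (flo.ˈma) (ˈsep) (ba.ˈgi) (ba:.ˈla) ka:.
Foot heads: 2, 3, 5, 7.
Primary stress on the rightmost head = syllable 7.
Secondary stress on 2, 3, 5: flo.ˌma.ˌsep.ba.ˌgi.ba:.ˈla.ka:.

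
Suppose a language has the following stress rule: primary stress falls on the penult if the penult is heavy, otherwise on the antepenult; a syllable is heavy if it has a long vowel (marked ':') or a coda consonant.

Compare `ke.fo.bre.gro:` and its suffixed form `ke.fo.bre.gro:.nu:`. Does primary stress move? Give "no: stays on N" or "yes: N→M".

Base `ke.fo.bre.gro:` (4 syllables):
  Weights: 2 fo L, 3 bre L, 4 gro: H.
  The penult (syllable 3, bre) is light, so stress falls on the antepenult (syllable 2, fo).
  → primary stress on syllable 2.
Suffixed `ke.fo.bre.gro:.nu:` (5 syllables):
  Weights: 3 bre L, 4 gro: H, 5 nu: H.
  The penult (syllable 4, gro:) is heavy, so it takes stress.
  → primary stress on syllable 4.

yes: 2→4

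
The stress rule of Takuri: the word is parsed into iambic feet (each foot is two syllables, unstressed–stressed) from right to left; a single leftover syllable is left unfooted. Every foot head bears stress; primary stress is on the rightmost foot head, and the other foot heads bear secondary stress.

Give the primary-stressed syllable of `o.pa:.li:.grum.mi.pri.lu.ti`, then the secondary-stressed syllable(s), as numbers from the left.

primary 8, secondary 2, 4, 6

Parse right to left into iambic (σˈσ) feet: (o.ˈpa:) (li:.ˈgrum) (mi.ˈpri) (lu.ˈti).
Foot heads (stressed positions): 2, 4, 6, 8.
End Rule Rightmost: primary stress on the rightmost head = syllable 8.
Secondary stress on 2, 4, 6: o.ˌpa:.li:.ˌgrum.mi.ˌpri.lu.ˈti.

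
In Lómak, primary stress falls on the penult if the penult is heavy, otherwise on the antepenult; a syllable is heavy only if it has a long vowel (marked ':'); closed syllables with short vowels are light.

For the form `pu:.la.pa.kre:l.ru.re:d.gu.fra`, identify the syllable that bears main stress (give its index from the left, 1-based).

Weights: 6 re:d H, 7 gu L, 8 fra L.
The penult (syllable 7, gu) is light, so stress falls on the antepenult (syllable 6, re:d).
Primary stress: syllable 6 → pu:.la.pa.kre:l.ru.ˈre:d.gu.fra.

6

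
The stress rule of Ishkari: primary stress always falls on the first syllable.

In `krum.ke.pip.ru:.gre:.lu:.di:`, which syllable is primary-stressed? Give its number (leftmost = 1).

1

The word has 7 syllables; the first syllable is syllable 1 (krum).
Primary stress: syllable 1 → ˈkrum.ke.pip.ru:.gre:.lu:.di:.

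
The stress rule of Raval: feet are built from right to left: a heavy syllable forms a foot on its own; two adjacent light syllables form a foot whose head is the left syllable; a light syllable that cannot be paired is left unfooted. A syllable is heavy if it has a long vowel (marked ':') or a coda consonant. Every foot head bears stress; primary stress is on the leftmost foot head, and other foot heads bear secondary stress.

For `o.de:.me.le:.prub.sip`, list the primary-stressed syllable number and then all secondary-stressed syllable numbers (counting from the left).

Weights: 1 o L, 2 de: H, 3 me L, 4 le: H, 5 prub H, 6 sip H.
Parse right to left (heavy = foot alone; LL = one foot; stranded L unfooted): o (ˈde:) me (ˈle:) (ˈprub) (ˈsip).
Foot heads: 2, 4, 5, 6.
Primary stress on the leftmost head = syllable 2.
Secondary stress on 4, 5, 6: o.ˈde:.me.ˌle:.ˌprub.ˌsip.

primary 2, secondary 4, 5, 6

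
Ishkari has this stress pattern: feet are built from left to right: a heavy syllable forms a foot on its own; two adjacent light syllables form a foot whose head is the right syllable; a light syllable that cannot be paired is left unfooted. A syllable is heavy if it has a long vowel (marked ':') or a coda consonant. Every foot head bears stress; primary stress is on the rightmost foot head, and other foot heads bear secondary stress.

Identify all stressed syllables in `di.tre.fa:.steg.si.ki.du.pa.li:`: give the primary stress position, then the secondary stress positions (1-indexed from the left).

primary 9, secondary 2, 3, 4, 6, 8

Weights: 1 di L, 2 tre L, 3 fa: H, 4 steg H, 5 si L, 6 ki L, 7 du L, 8 pa L, 9 li: H.
Parse left to right (heavy = foot alone; LL = one foot; stranded L unfooted): (di.ˈtre) (ˈfa:) (ˈsteg) (si.ˈki) (du.ˈpa) (ˈli:).
Foot heads: 2, 3, 4, 6, 8, 9.
Primary stress on the rightmost head = syllable 9.
Secondary stress on 2, 3, 4, 6, 8: di.ˌtre.ˌfa:.ˌsteg.si.ˌki.du.ˌpa.ˈli:.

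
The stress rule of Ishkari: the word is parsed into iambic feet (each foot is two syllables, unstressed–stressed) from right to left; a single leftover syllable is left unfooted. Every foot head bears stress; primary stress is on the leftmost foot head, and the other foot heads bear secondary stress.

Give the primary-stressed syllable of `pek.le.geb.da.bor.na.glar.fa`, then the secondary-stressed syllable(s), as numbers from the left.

primary 2, secondary 4, 6, 8

Parse right to left into iambic (σˈσ) feet: (pek.ˈle) (geb.ˈda) (bor.ˈna) (glar.ˈfa).
Foot heads (stressed positions): 2, 4, 6, 8.
End Rule Leftmost: primary stress on the leftmost head = syllable 2.
Secondary stress on 4, 6, 8: pek.ˈle.geb.ˌda.bor.ˌna.glar.ˌfa.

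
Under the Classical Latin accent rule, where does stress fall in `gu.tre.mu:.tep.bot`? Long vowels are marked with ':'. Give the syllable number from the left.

Classical Latin: stress the penult if heavy (long vowel or closed), else the antepenult.
Weights: 3 mu: H, 4 tep H, 5 bot H.
The penult (syllable 4, tep) is heavy, so it takes stress.
Stress on syllable 4: gu.tre.mu:.ˈtep.bot.

4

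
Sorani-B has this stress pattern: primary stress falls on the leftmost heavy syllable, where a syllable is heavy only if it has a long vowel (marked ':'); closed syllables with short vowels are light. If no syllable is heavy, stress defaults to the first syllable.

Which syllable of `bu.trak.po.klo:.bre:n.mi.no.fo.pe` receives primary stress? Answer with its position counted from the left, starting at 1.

4

Weights: 1 bu L, 2 trak L, 3 po L, 4 klo: H, 5 bre:n H, 6 mi L, 7 no L, 8 fo L, 9 pe L.
Heavy syllables in the domain: 4, 5. The leftmost is syllable 4 (klo:).
Primary stress: syllable 4 → bu.trak.po.ˈklo:.bre:n.mi.no.fo.pe.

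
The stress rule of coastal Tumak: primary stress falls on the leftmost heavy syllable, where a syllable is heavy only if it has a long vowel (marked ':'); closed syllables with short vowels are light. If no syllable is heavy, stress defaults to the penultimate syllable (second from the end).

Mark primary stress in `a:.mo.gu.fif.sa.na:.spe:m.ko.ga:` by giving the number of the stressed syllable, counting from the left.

Weights: 1 a: H, 2 mo L, 3 gu L, 4 fif L, 5 sa L, 6 na: H, 7 spe:m H, 8 ko L, 9 ga: H.
Heavy syllables in the domain: 1, 6, 7, 9. The leftmost is syllable 1 (a:).
Primary stress: syllable 1 → ˈa:.mo.gu.fif.sa.na:.spe:m.ko.ga:.

1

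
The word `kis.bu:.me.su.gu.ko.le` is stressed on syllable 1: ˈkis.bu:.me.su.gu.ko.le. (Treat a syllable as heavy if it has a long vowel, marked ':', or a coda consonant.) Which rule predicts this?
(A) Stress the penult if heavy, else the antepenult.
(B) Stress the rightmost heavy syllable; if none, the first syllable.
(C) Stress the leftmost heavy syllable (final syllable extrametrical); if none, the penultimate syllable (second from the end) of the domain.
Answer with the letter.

Rule A → syllable 5 (observed: 1).
Rule B → syllable 2 (observed: 1).
Rule C → syllable 1 ✓.

C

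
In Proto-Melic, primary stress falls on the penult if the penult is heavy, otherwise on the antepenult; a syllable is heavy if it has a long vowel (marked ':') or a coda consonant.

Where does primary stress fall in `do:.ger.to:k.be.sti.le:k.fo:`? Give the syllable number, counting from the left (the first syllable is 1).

6

Weights: 5 sti L, 6 le:k H, 7 fo: H.
The penult (syllable 6, le:k) is heavy, so it takes stress.
Primary stress: syllable 6 → do:.ger.to:k.be.sti.ˈle:k.fo:.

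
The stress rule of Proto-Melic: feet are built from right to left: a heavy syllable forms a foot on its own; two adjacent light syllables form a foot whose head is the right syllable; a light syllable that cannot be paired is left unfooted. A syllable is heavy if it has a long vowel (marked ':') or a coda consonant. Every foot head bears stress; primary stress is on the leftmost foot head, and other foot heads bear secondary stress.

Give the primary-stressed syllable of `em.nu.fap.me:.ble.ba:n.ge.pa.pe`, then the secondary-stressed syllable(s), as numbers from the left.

primary 1, secondary 3, 4, 6, 9

Weights: 1 em H, 2 nu L, 3 fap H, 4 me: H, 5 ble L, 6 ba:n H, 7 ge L, 8 pa L, 9 pe L.
Parse right to left (heavy = foot alone; LL = one foot; stranded L unfooted): (ˈem) nu (ˈfap) (ˈme:) ble (ˈba:n) ge (pa.ˈpe).
Foot heads: 1, 3, 4, 6, 9.
Primary stress on the leftmost head = syllable 1.
Secondary stress on 3, 4, 6, 9: ˈem.nu.ˌfap.ˌme:.ble.ˌba:n.ge.pa.ˌpe.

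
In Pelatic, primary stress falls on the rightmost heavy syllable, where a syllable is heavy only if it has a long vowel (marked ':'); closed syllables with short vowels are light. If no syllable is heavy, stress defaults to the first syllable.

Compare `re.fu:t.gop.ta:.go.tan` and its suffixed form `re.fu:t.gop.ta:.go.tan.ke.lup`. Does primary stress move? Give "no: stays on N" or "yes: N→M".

Base `re.fu:t.gop.ta:.go.tan` (6 syllables):
  Weights: 1 re L, 2 fu:t H, 3 gop L, 4 ta: H, 5 go L, 6 tan L.
  Heavy syllables in the domain: 2, 4. The rightmost is syllable 4 (ta:).
  → primary stress on syllable 4.
Suffixed `re.fu:t.gop.ta:.go.tan.ke.lup` (8 syllables):
  Weights: 1 re L, 2 fu:t H, 3 gop L, 4 ta: H, 5 go L, 6 tan L, 7 ke L, 8 lup L.
  Heavy syllables in the domain: 2, 4. The rightmost is syllable 4 (ta:).
  → primary stress on syllable 4.

no: stays on 4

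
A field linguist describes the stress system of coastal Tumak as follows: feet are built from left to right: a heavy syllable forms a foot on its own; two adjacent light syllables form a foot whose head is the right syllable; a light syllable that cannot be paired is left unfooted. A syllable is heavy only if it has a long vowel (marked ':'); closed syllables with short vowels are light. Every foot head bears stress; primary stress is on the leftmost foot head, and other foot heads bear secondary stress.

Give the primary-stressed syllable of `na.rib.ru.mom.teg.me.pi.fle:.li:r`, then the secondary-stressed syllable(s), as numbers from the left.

Weights: 1 na L, 2 rib L, 3 ru L, 4 mom L, 5 teg L, 6 me L, 7 pi L, 8 fle: H, 9 li:r H.
Parse left to right (heavy = foot alone; LL = one foot; stranded L unfooted): (na.ˈrib) (ru.ˈmom) (teg.ˈme) pi (ˈfle:) (ˈli:r).
Foot heads: 2, 4, 6, 8, 9.
Primary stress on the leftmost head = syllable 2.
Secondary stress on 4, 6, 8, 9: na.ˈrib.ru.ˌmom.teg.ˌme.pi.ˌfle:.ˌli:r.

primary 2, secondary 4, 6, 8, 9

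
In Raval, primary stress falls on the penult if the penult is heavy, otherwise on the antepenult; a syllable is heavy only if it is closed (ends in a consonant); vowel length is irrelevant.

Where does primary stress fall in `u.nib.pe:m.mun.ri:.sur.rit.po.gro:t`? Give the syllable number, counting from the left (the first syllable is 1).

Weights: 7 rit H, 8 po L, 9 gro:t H.
The penult (syllable 8, po) is light, so stress falls on the antepenult (syllable 7, rit).
Primary stress: syllable 7 → u.nib.pe:m.mun.ri:.sur.ˈrit.po.gro:t.

7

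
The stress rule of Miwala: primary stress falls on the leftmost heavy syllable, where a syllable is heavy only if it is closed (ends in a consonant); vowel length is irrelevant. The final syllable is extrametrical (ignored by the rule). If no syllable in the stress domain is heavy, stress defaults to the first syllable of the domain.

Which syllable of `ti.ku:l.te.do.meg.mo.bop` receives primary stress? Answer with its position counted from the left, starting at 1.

2

The final syllable (7, bop) is extrametrical; the stress domain is syllables 1–6.
Weights: 1 ti L, 2 ku:l H, 3 te L, 4 do L, 5 meg H, 6 mo L.
Heavy syllables in the domain: 2, 5. The leftmost is syllable 2 (ku:l).
Primary stress: syllable 2 → ti.ˈku:l.te.do.meg.mo.bop.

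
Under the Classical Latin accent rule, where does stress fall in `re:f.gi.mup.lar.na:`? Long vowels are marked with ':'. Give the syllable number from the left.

Classical Latin: stress the penult if heavy (long vowel or closed), else the antepenult.
Weights: 3 mup H, 4 lar H, 5 na: H.
The penult (syllable 4, lar) is heavy, so it takes stress.
Stress on syllable 4: re:f.gi.mup.ˈlar.na:.

4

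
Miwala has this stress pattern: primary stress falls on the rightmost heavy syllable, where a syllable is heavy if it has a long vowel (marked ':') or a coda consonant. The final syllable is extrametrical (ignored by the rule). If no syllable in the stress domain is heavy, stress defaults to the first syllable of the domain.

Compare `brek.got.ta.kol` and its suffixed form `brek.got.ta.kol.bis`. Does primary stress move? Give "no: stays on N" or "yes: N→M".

Base `brek.got.ta.kol` (4 syllables):
  The final syllable (4, kol) is extrametrical; the stress domain is syllables 1–3.
  Weights: 1 brek H, 2 got H, 3 ta L.
  Heavy syllables in the domain: 1, 2. The rightmost is syllable 2 (got).
  → primary stress on syllable 2.
Suffixed `brek.got.ta.kol.bis` (5 syllables):
  The final syllable (5, bis) is extrametrical; the stress domain is syllables 1–4.
  Weights: 1 brek H, 2 got H, 3 ta L, 4 kol H.
  Heavy syllables in the domain: 1, 2, 4. The rightmost is syllable 4 (kol).
  → primary stress on syllable 4.

yes: 2→4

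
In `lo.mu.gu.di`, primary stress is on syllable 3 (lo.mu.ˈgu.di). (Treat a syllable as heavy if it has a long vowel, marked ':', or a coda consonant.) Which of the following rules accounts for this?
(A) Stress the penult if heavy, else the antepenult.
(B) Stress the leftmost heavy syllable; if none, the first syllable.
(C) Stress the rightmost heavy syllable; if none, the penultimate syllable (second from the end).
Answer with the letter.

Rule A → syllable 2 (observed: 3).
Rule B → syllable 1 (observed: 3).
Rule C → syllable 3 ✓.

C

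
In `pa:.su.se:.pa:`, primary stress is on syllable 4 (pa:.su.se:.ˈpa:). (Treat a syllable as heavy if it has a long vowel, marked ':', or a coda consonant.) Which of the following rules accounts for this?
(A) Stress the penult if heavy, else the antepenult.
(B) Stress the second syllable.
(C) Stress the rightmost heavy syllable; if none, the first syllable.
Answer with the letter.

Rule A → syllable 3 (observed: 4).
Rule B → syllable 2 (observed: 4).
Rule C → syllable 4 ✓.

C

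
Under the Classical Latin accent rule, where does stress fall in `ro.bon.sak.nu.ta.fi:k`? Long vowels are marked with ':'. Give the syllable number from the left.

4

Classical Latin: stress the penult if heavy (long vowel or closed), else the antepenult.
Weights: 4 nu L, 5 ta L, 6 fi:k H.
The penult (syllable 5, ta) is light, so stress falls on the antepenult (syllable 4, nu).
Stress on syllable 4: ro.bon.sak.ˈnu.ta.fi:k.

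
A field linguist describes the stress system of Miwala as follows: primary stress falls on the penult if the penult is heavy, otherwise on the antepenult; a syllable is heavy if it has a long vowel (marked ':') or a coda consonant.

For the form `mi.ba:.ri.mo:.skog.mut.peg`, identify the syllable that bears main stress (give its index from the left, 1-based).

Weights: 5 skog H, 6 mut H, 7 peg H.
The penult (syllable 6, mut) is heavy, so it takes stress.
Primary stress: syllable 6 → mi.ba:.ri.mo:.skog.ˈmut.peg.

6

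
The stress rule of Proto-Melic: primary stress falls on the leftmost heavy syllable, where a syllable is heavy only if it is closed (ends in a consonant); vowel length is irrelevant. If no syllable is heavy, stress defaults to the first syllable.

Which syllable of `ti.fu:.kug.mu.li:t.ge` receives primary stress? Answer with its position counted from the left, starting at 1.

Weights: 1 ti L, 2 fu: L, 3 kug H, 4 mu L, 5 li:t H, 6 ge L.
Heavy syllables in the domain: 3, 5. The leftmost is syllable 3 (kug).
Primary stress: syllable 3 → ti.fu:.ˈkug.mu.li:t.ge.

3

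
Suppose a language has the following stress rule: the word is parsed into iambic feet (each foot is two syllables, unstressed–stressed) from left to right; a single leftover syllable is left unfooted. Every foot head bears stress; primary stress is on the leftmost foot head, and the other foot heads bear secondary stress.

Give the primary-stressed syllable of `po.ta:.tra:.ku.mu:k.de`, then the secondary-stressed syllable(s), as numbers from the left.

primary 2, secondary 4, 6

Parse left to right into iambic (σˈσ) feet: (po.ˈta:) (tra:.ˈku) (mu:k.ˈde).
Foot heads (stressed positions): 2, 4, 6.
End Rule Leftmost: primary stress on the leftmost head = syllable 2.
Secondary stress on 4, 6: po.ˈta:.tra:.ˌku.mu:k.ˌde.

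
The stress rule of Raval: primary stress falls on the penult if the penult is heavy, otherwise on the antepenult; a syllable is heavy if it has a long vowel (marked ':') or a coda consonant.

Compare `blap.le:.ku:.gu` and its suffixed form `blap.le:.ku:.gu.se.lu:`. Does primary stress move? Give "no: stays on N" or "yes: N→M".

yes: 3→4

Base `blap.le:.ku:.gu` (4 syllables):
  Weights: 2 le: H, 3 ku: H, 4 gu L.
  The penult (syllable 3, ku:) is heavy, so it takes stress.
  → primary stress on syllable 3.
Suffixed `blap.le:.ku:.gu.se.lu:` (6 syllables):
  Weights: 4 gu L, 5 se L, 6 lu: H.
  The penult (syllable 5, se) is light, so stress falls on the antepenult (syllable 4, gu).
  → primary stress on syllable 4.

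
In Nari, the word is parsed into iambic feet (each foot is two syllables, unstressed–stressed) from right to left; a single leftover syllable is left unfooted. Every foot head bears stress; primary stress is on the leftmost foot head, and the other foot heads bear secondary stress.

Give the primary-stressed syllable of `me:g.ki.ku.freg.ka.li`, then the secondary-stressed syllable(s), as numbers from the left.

primary 2, secondary 4, 6

Parse right to left into iambic (σˈσ) feet: (me:g.ˈki) (ku.ˈfreg) (ka.ˈli).
Foot heads (stressed positions): 2, 4, 6.
End Rule Leftmost: primary stress on the leftmost head = syllable 2.
Secondary stress on 4, 6: me:g.ˈki.ku.ˌfreg.ka.ˌli.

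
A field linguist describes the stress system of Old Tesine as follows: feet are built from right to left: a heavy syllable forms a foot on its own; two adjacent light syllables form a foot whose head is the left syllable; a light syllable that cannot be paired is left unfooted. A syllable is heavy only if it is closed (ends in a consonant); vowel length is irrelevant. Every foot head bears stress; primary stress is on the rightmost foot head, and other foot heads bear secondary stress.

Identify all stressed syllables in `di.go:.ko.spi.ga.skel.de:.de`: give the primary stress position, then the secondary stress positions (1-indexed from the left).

primary 7, secondary 2, 4, 6

Weights: 1 di L, 2 go: L, 3 ko L, 4 spi L, 5 ga L, 6 skel H, 7 de: L, 8 de L.
Parse right to left (heavy = foot alone; LL = one foot; stranded L unfooted): di (ˈgo:.ko) (ˈspi.ga) (ˈskel) (ˈde:.de).
Foot heads: 2, 4, 6, 7.
Primary stress on the rightmost head = syllable 7.
Secondary stress on 2, 4, 6: di.ˌgo:.ko.ˌspi.ga.ˌskel.ˈde:.de.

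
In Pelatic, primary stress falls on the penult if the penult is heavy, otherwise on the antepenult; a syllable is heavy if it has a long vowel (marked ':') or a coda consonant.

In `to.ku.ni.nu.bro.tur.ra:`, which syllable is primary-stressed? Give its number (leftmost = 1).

6

Weights: 5 bro L, 6 tur H, 7 ra: H.
The penult (syllable 6, tur) is heavy, so it takes stress.
Primary stress: syllable 6 → to.ku.ni.nu.bro.ˈtur.ra:.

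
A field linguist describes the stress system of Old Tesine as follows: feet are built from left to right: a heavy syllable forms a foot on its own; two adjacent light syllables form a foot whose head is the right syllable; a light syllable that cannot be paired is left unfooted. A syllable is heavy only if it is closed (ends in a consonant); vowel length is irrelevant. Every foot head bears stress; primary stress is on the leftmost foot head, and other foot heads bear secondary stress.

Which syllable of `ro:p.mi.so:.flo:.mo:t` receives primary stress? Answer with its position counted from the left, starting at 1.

Weights: 1 ro:p H, 2 mi L, 3 so: L, 4 flo: L, 5 mo:t H.
Parse left to right (heavy = foot alone; LL = one foot; stranded L unfooted): (ˈro:p) (mi.ˈso:) flo: (ˈmo:t).
Foot heads: 1, 3, 5.
Primary stress on the leftmost head = syllable 1.
Primary stress: syllable 1 → ˈro:p.mi.so:.flo:.mo:t.

1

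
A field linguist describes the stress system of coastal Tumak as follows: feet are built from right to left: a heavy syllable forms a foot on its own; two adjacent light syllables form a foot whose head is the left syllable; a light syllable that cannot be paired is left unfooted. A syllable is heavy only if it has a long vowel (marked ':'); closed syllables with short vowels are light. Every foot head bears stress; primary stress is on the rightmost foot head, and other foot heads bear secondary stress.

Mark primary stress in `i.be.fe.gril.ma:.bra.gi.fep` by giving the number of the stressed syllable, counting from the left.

7

Weights: 1 i L, 2 be L, 3 fe L, 4 gril L, 5 ma: H, 6 bra L, 7 gi L, 8 fep L.
Parse right to left (heavy = foot alone; LL = one foot; stranded L unfooted): (ˈi.be) (ˈfe.gril) (ˈma:) bra (ˈgi.fep).
Foot heads: 1, 3, 5, 7.
Primary stress on the rightmost head = syllable 7.
Primary stress: syllable 7 → i.be.fe.gril.ma:.bra.ˈgi.fep.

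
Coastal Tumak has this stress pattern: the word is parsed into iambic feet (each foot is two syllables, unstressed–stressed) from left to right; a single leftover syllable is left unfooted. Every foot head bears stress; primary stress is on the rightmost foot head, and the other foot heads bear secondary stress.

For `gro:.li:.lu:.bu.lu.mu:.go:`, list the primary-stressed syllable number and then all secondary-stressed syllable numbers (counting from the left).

primary 6, secondary 2, 4

Parse left to right into iambic (σˈσ) feet: (gro:.ˈli:) (lu:.ˈbu) (lu.ˈmu:) go:. Syllable 7 is left unfooted.
Foot heads (stressed positions): 2, 4, 6.
End Rule Rightmost: primary stress on the rightmost head = syllable 6.
Secondary stress on 2, 4: gro:.ˌli:.lu:.ˌbu.lu.ˈmu:.go:.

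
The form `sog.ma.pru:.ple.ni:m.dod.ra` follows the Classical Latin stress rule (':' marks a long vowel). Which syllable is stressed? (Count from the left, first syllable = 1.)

Classical Latin: stress the penult if heavy (long vowel or closed), else the antepenult.
Weights: 5 ni:m H, 6 dod H, 7 ra L.
The penult (syllable 6, dod) is heavy, so it takes stress.
Stress on syllable 6: sog.ma.pru:.ple.ni:m.ˈdod.ra.

6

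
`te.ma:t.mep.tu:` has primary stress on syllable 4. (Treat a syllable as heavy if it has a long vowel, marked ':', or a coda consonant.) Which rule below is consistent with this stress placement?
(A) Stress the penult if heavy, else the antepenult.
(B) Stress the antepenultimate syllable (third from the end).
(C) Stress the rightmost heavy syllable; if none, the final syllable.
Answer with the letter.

Rule A → syllable 3 (observed: 4).
Rule B → syllable 2 (observed: 4).
Rule C → syllable 4 ✓.

C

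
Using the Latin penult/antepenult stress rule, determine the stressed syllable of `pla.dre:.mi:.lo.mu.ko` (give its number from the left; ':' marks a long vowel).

4

Classical Latin: stress the penult if heavy (long vowel or closed), else the antepenult.
Weights: 4 lo L, 5 mu L, 6 ko L.
The penult (syllable 5, mu) is light, so stress falls on the antepenult (syllable 4, lo).
Stress on syllable 4: pla.dre:.mi:.ˈlo.mu.ko.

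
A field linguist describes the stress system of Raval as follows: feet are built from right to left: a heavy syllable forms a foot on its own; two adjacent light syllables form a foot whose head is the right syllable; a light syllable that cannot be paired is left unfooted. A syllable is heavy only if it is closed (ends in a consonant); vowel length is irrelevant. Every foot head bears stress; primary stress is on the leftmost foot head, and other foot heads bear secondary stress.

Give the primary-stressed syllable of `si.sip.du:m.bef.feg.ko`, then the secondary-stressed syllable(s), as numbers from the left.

Weights: 1 si L, 2 sip H, 3 du:m H, 4 bef H, 5 feg H, 6 ko L.
Parse right to left (heavy = foot alone; LL = one foot; stranded L unfooted): si (ˈsip) (ˈdu:m) (ˈbef) (ˈfeg) ko.
Foot heads: 2, 3, 4, 5.
Primary stress on the leftmost head = syllable 2.
Secondary stress on 3, 4, 5: si.ˈsip.ˌdu:m.ˌbef.ˌfeg.ko.

primary 2, secondary 3, 4, 5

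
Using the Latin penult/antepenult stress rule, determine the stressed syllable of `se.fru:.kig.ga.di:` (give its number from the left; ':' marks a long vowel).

Classical Latin: stress the penult if heavy (long vowel or closed), else the antepenult.
Weights: 3 kig H, 4 ga L, 5 di: H.
The penult (syllable 4, ga) is light, so stress falls on the antepenult (syllable 3, kig).
Stress on syllable 3: se.fru:.ˈkig.ga.di:.

3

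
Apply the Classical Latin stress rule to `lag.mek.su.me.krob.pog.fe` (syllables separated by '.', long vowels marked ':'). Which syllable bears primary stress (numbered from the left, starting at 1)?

Classical Latin: stress the penult if heavy (long vowel or closed), else the antepenult.
Weights: 5 krob H, 6 pog H, 7 fe L.
The penult (syllable 6, pog) is heavy, so it takes stress.
Stress on syllable 6: lag.mek.su.me.krob.ˈpog.fe.

6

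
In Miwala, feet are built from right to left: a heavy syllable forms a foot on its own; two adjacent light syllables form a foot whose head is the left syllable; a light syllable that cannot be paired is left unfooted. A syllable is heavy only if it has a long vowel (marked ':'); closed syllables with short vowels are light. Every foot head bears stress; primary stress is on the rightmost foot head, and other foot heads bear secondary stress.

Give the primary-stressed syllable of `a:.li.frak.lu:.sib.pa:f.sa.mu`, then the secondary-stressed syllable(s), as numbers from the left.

Weights: 1 a: H, 2 li L, 3 frak L, 4 lu: H, 5 sib L, 6 pa:f H, 7 sa L, 8 mu L.
Parse right to left (heavy = foot alone; LL = one foot; stranded L unfooted): (ˈa:) (ˈli.frak) (ˈlu:) sib (ˈpa:f) (ˈsa.mu).
Foot heads: 1, 2, 4, 6, 7.
Primary stress on the rightmost head = syllable 7.
Secondary stress on 1, 2, 4, 6: ˌa:.ˌli.frak.ˌlu:.sib.ˌpa:f.ˈsa.mu.

primary 7, secondary 1, 2, 4, 6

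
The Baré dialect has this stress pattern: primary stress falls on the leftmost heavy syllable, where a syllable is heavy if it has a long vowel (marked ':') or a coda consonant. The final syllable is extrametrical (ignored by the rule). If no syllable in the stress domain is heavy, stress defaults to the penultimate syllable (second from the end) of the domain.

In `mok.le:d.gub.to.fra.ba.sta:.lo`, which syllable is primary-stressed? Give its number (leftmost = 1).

1

The final syllable (8, lo) is extrametrical; the stress domain is syllables 1–7.
Weights: 1 mok H, 2 le:d H, 3 gub H, 4 to L, 5 fra L, 6 ba L, 7 sta: H.
Heavy syllables in the domain: 1, 2, 3, 7. The leftmost is syllable 1 (mok).
Primary stress: syllable 1 → ˈmok.le:d.gub.to.fra.ba.sta:.lo.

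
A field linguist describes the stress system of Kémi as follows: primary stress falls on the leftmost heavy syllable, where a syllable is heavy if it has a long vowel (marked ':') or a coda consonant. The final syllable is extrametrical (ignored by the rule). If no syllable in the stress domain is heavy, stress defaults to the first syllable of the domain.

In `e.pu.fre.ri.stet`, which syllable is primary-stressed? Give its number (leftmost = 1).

The final syllable (5, stet) is extrametrical; the stress domain is syllables 1–4.
Weights: 1 e L, 2 pu L, 3 fre L, 4 ri L.
No heavy syllable in the domain; default to the first syllable of the domain = syllable 1.
Primary stress: syllable 1 → ˈe.pu.fre.ri.stet.

1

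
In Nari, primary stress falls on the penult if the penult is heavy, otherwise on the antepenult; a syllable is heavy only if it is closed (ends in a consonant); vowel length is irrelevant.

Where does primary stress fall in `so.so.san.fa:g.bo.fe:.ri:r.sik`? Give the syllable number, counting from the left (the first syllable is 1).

7

Weights: 6 fe: L, 7 ri:r H, 8 sik H.
The penult (syllable 7, ri:r) is heavy, so it takes stress.
Primary stress: syllable 7 → so.so.san.fa:g.bo.fe:.ˈri:r.sik.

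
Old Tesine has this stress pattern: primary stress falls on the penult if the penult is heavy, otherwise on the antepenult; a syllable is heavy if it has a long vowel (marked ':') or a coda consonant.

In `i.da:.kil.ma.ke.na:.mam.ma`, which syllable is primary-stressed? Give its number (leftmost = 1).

7

Weights: 6 na: H, 7 mam H, 8 ma L.
The penult (syllable 7, mam) is heavy, so it takes stress.
Primary stress: syllable 7 → i.da:.kil.ma.ke.na:.ˈmam.ma.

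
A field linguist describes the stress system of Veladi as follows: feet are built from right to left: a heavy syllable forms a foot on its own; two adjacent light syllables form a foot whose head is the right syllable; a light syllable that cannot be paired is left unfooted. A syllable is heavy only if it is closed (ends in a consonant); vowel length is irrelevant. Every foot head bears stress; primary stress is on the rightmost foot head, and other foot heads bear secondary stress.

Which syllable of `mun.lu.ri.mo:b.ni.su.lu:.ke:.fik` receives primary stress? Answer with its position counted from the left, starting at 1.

Weights: 1 mun H, 2 lu L, 3 ri L, 4 mo:b H, 5 ni L, 6 su L, 7 lu: L, 8 ke: L, 9 fik H.
Parse right to left (heavy = foot alone; LL = one foot; stranded L unfooted): (ˈmun) (lu.ˈri) (ˈmo:b) (ni.ˈsu) (lu:.ˈke:) (ˈfik).
Foot heads: 1, 3, 4, 6, 8, 9.
Primary stress on the rightmost head = syllable 9.
Primary stress: syllable 9 → mun.lu.ri.mo:b.ni.su.lu:.ke:.ˈfik.

9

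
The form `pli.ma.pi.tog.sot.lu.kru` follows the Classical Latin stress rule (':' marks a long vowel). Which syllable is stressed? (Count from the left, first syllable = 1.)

5

Classical Latin: stress the penult if heavy (long vowel or closed), else the antepenult.
Weights: 5 sot H, 6 lu L, 7 kru L.
The penult (syllable 6, lu) is light, so stress falls on the antepenult (syllable 5, sot).
Stress on syllable 5: pli.ma.pi.tog.ˈsot.lu.kru.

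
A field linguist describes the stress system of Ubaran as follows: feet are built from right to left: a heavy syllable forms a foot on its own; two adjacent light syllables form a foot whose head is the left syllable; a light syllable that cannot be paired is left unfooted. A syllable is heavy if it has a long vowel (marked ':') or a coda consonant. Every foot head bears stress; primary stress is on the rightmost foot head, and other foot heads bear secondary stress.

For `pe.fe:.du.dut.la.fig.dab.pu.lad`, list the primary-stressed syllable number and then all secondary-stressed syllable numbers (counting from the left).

Weights: 1 pe L, 2 fe: H, 3 du L, 4 dut H, 5 la L, 6 fig H, 7 dab H, 8 pu L, 9 lad H.
Parse right to left (heavy = foot alone; LL = one foot; stranded L unfooted): pe (ˈfe:) du (ˈdut) la (ˈfig) (ˈdab) pu (ˈlad).
Foot heads: 2, 4, 6, 7, 9.
Primary stress on the rightmost head = syllable 9.
Secondary stress on 2, 4, 6, 7: pe.ˌfe:.du.ˌdut.la.ˌfig.ˌdab.pu.ˈlad.

primary 9, secondary 2, 4, 6, 7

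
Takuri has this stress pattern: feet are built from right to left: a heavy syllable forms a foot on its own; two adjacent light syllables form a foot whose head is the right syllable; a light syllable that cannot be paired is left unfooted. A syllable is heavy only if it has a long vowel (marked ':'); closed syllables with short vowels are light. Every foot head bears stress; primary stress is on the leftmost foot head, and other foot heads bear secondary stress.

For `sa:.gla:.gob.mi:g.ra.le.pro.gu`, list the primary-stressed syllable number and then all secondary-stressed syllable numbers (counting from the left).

primary 1, secondary 2, 4, 6, 8

Weights: 1 sa: H, 2 gla: H, 3 gob L, 4 mi:g H, 5 ra L, 6 le L, 7 pro L, 8 gu L.
Parse right to left (heavy = foot alone; LL = one foot; stranded L unfooted): (ˈsa:) (ˈgla:) gob (ˈmi:g) (ra.ˈle) (pro.ˈgu).
Foot heads: 1, 2, 4, 6, 8.
Primary stress on the leftmost head = syllable 1.
Secondary stress on 2, 4, 6, 8: ˈsa:.ˌgla:.gob.ˌmi:g.ra.ˌle.pro.ˌgu.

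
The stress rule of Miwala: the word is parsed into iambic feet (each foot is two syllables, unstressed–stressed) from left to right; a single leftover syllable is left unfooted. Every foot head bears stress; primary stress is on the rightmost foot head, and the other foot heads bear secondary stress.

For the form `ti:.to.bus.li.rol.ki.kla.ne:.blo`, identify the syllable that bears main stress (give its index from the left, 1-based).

8

Parse left to right into iambic (σˈσ) feet: (ti:.ˈto) (bus.ˈli) (rol.ˈki) (kla.ˈne:) blo. Syllable 9 is left unfooted.
Foot heads (stressed positions): 2, 4, 6, 8.
End Rule Rightmost: primary stress on the rightmost head = syllable 8.
Primary stress: syllable 8 → ti:.to.bus.li.rol.ki.kla.ˈne:.blo.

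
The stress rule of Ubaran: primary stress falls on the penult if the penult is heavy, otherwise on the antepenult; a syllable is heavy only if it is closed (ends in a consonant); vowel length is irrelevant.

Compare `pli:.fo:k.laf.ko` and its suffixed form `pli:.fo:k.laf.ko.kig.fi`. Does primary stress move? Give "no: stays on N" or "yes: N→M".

yes: 3→5

Base `pli:.fo:k.laf.ko` (4 syllables):
  Weights: 2 fo:k H, 3 laf H, 4 ko L.
  The penult (syllable 3, laf) is heavy, so it takes stress.
  → primary stress on syllable 3.
Suffixed `pli:.fo:k.laf.ko.kig.fi` (6 syllables):
  Weights: 4 ko L, 5 kig H, 6 fi L.
  The penult (syllable 5, kig) is heavy, so it takes stress.
  → primary stress on syllable 5.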